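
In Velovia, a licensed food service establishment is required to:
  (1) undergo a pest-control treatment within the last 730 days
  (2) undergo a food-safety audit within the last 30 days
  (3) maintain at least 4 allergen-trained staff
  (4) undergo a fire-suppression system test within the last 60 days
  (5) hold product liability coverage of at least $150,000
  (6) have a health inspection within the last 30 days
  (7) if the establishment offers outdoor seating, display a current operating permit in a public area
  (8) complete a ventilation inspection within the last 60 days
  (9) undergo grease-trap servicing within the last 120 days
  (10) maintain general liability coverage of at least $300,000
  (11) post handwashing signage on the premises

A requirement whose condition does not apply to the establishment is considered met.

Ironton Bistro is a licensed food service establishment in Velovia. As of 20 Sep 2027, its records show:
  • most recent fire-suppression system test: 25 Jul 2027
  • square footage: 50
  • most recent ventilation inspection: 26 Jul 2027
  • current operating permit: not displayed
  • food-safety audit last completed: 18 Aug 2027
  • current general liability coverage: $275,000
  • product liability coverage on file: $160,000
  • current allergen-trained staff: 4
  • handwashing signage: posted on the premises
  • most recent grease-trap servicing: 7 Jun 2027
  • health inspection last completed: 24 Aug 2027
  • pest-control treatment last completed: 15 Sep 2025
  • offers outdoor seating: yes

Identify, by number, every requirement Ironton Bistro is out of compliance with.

1. pest-control treatment 735 days ago vs limit 730 → not met
2. food-safety audit 33 days ago vs limit 30 → not met
3. allergen-trained staff 4 ≥ 4 → met
4. fire-suppression system test 57 days ago vs limit 60 → met
5. product liability coverage $160,000 ≥ $150,000 → met
6. health inspection 27 days ago vs limit 30 → met
7. condition 'offers outdoor seating' holds; current operating permit absent → not met
8. ventilation inspection 56 days ago vs limit 60 → met
9. grease-trap servicing 105 days ago vs limit 120 → met
10. general liability coverage $275,000 < $300,000 → not met
11. handwashing signage present → met
Not met: 1, 2, 7, 10

1, 2, 7, 10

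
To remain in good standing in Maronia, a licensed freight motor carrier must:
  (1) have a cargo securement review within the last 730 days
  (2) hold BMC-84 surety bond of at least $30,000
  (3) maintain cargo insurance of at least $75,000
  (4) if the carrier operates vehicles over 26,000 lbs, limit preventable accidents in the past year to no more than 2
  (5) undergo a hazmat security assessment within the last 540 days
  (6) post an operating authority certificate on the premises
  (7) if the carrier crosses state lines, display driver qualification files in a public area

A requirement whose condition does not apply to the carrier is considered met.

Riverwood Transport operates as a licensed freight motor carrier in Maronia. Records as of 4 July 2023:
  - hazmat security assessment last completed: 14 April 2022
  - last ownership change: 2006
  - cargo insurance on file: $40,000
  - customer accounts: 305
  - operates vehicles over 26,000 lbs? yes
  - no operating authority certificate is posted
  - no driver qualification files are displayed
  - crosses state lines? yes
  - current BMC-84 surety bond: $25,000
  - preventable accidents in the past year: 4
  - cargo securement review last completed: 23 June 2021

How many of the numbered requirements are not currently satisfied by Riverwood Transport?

1. cargo securement review 741 days ago vs limit 730 → not met
2. BMC-84 surety bond $25,000 < $30,000 → not met
3. cargo insurance $40,000 < $75,000 → not met
4. condition 'operates vehicles over 26,000 lbs' holds; preventable accidents in the past year 4 > 2 → not met
5. hazmat security assessment 446 days ago vs limit 540 → met
6. operating authority certificate absent → not met
7. condition 'crosses state lines' holds; driver qualification files absent → not met
Not met: 6 of 7

6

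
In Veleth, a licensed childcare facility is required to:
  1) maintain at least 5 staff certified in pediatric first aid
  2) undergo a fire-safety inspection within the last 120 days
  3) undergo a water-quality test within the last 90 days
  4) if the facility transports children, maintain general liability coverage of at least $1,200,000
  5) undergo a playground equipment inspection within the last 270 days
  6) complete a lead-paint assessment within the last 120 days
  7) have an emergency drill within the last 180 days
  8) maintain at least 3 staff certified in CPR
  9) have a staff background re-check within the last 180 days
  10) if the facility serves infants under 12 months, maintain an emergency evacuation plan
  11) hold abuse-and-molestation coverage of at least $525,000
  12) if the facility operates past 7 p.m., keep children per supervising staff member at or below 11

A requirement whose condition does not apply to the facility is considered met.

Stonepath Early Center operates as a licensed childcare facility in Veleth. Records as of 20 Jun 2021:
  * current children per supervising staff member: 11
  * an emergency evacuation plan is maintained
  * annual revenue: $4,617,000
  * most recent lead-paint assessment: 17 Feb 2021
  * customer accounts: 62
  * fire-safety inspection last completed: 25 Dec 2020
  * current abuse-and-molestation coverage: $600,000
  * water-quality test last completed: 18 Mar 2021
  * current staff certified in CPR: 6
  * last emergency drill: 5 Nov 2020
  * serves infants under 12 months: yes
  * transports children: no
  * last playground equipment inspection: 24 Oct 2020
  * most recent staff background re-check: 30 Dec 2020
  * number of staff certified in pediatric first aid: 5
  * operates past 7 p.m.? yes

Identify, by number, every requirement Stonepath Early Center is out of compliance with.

2, 3, 6, 7

1. staff certified in pediatric first aid 5 ≥ 5 → met
2. fire-safety inspection 177 days ago vs limit 120 → not met
3. water-quality test 94 days ago vs limit 90 → not met
4. condition 'transports children' does not hold → requirement n/a → met
5. playground equipment inspection 239 days ago vs limit 270 → met
6. lead-paint assessment 123 days ago vs limit 120 → not met
7. emergency drill 227 days ago vs limit 180 → not met
8. staff certified in CPR 6 ≥ 3 → met
9. staff background re-check 172 days ago vs limit 180 → met
10. condition 'serves infants under 12 months' holds; emergency evacuation plan present → met
11. abuse-and-molestation coverage $600,000 ≥ $525,000 → met
12. condition 'operates past 7 p.m.' holds; children per supervising staff member 11 ≤ 11 → met
Not met: 2, 3, 6, 7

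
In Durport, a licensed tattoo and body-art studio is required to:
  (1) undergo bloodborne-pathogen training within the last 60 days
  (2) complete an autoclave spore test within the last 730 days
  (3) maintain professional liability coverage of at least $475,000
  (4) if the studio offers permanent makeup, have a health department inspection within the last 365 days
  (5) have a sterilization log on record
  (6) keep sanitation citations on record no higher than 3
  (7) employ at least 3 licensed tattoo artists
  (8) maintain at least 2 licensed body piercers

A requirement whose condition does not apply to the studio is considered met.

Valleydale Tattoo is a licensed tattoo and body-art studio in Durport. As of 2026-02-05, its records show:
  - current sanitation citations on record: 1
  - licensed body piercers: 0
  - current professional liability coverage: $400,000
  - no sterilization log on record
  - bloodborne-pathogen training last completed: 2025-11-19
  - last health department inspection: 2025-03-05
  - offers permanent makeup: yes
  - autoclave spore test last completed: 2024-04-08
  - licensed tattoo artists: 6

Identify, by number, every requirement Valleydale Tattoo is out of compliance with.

1, 3, 5, 8

1. bloodborne-pathogen training 78 days ago vs limit 60 → not met
2. autoclave spore test 668 days ago vs limit 730 → met
3. professional liability coverage $400,000 < $475,000 → not met
4. condition 'offers permanent makeup' holds; health department inspection 337 days ago vs limit 365 → met
5. sterilization log absent → not met
6. sanitation citations on record 1 ≤ 3 → met
7. licensed tattoo artists 6 ≥ 3 → met
8. licensed body piercers 0 < 2 → not met
Not met: 1, 3, 5, 8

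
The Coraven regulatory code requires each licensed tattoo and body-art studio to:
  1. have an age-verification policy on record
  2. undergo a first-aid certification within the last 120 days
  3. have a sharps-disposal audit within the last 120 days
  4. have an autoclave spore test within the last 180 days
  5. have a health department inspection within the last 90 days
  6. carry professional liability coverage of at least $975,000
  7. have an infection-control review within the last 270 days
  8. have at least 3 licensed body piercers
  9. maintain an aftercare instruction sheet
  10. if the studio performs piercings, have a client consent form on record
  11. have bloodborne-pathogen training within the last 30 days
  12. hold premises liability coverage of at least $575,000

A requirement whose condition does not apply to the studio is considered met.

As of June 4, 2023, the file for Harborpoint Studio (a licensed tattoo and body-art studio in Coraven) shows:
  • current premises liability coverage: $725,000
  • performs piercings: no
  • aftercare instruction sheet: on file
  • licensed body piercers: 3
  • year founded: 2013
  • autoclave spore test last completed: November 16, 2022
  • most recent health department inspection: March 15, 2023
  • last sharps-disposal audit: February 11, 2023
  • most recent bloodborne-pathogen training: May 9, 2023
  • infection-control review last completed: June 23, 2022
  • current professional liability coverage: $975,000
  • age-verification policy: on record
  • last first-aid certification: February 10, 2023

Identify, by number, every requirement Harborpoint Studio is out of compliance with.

1. age-verification policy present → met
2. first-aid certification 114 days ago vs limit 120 → met
3. sharps-disposal audit 113 days ago vs limit 120 → met
4. autoclave spore test 200 days ago vs limit 180 → not met
5. health department inspection 81 days ago vs limit 90 → met
6. professional liability coverage $975,000 ≥ $975,000 → met
7. infection-control review 346 days ago vs limit 270 → not met
8. licensed body piercers 3 ≥ 3 → met
9. aftercare instruction sheet present → met
10. condition 'performs piercings' does not hold → requirement n/a → met
11. bloodborne-pathogen training 26 days ago vs limit 30 → met
12. premises liability coverage $725,000 ≥ $575,000 → met
Not met: 4, 7

4, 7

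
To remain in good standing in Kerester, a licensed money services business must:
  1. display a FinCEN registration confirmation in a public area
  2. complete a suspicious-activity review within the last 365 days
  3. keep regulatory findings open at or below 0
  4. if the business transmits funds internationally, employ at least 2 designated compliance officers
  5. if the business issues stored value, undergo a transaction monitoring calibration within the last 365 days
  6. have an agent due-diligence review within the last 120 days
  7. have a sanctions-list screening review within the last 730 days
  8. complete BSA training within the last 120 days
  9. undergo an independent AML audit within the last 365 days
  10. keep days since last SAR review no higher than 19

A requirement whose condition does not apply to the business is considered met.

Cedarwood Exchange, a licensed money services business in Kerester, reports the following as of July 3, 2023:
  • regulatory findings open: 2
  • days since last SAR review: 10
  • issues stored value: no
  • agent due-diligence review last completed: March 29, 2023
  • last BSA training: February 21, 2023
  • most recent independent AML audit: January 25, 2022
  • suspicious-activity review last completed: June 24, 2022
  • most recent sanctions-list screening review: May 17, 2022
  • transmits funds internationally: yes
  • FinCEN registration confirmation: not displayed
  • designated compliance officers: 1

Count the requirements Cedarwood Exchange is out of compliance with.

1. FinCEN registration confirmation absent → not met
2. suspicious-activity review 374 days ago vs limit 365 → not met
3. regulatory findings open 2 > 0 → not met
4. condition 'transmits funds internationally' holds; designated compliance officers 1 < 2 → not met
5. condition 'issues stored value' does not hold → requirement n/a → met
6. agent due-diligence review 96 days ago vs limit 120 → met
7. sanctions-list screening review 412 days ago vs limit 730 → met
8. BSA training 132 days ago vs limit 120 → not met
9. independent AML audit 524 days ago vs limit 365 → not met
10. days since last SAR review 10 ≤ 19 → met
Not met: 6 of 10

6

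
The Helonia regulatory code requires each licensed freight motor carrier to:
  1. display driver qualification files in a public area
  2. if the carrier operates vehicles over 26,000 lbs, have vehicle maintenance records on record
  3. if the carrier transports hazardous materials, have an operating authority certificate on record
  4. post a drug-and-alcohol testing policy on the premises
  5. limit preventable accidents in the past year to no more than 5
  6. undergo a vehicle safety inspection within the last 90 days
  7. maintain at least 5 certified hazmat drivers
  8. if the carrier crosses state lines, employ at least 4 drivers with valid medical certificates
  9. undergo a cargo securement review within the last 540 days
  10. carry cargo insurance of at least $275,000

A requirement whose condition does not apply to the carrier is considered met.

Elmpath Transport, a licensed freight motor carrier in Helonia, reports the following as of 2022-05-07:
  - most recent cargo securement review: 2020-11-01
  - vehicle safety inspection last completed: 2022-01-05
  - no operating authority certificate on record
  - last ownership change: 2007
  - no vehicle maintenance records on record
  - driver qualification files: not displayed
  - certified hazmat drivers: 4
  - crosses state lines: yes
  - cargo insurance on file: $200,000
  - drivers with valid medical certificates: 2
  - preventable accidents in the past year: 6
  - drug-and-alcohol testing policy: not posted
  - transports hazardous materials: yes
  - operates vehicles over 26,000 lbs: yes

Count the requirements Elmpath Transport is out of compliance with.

1. driver qualification files absent → not met
2. condition 'operates vehicles over 26,000 lbs' holds; vehicle maintenance records absent → not met
3. condition 'transports hazardous materials' holds; operating authority certificate absent → not met
4. drug-and-alcohol testing policy absent → not met
5. preventable accidents in the past year 6 > 5 → not met
6. vehicle safety inspection 122 days ago vs limit 90 → not met
7. certified hazmat drivers 4 < 5 → not met
8. condition 'crosses state lines' holds; drivers with valid medical certificates 2 < 4 → not met
9. cargo securement review 552 days ago vs limit 540 → not met
10. cargo insurance $200,000 < $275,000 → not met
Not met: 10 of 10

10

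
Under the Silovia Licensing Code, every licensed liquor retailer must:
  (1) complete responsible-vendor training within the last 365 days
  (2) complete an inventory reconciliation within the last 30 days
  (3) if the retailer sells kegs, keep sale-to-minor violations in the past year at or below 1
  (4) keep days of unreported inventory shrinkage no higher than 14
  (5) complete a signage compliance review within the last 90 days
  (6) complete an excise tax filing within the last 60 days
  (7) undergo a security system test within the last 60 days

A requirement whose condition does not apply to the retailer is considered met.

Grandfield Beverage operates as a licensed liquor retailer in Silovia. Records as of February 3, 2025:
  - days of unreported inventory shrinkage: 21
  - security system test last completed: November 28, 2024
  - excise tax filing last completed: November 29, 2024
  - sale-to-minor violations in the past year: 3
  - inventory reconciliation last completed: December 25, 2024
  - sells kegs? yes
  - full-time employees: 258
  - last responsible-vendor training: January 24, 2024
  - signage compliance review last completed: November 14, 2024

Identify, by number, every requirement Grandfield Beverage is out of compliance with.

1, 2, 3, 4, 6, 7

1. responsible-vendor training 376 days ago vs limit 365 → not met
2. inventory reconciliation 40 days ago vs limit 30 → not met
3. condition 'sells kegs' holds; sale-to-minor violations in the past year 3 > 1 → not met
4. days of unreported inventory shrinkage 21 > 14 → not met
5. signage compliance review 81 days ago vs limit 90 → met
6. excise tax filing 66 days ago vs limit 60 → not met
7. security system test 67 days ago vs limit 60 → not met
Not met: 1, 2, 3, 4, 6, 7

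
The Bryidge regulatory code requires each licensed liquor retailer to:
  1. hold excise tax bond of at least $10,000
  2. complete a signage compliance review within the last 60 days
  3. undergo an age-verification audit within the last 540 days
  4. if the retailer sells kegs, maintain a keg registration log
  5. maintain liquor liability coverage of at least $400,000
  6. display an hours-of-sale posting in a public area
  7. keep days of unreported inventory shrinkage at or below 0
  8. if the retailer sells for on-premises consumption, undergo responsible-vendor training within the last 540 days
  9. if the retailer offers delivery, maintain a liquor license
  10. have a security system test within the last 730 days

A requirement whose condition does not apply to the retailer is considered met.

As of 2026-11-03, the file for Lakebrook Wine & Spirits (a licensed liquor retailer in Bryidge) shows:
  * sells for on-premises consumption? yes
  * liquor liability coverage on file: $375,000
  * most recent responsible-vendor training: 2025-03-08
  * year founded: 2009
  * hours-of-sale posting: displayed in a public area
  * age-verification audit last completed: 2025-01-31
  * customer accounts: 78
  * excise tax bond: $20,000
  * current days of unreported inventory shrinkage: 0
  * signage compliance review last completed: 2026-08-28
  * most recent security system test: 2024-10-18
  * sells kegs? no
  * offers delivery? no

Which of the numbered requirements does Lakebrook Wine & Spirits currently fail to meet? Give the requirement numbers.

2, 3, 5, 8, 10

1. excise tax bond $20,000 ≥ $10,000 → met
2. signage compliance review 67 days ago vs limit 60 → not met
3. age-verification audit 641 days ago vs limit 540 → not met
4. condition 'sells kegs' does not hold → requirement n/a → met
5. liquor liability coverage $375,000 < $400,000 → not met
6. hours-of-sale posting present → met
7. days of unreported inventory shrinkage 0 ≤ 0 → met
8. condition 'sells for on-premises consumption' holds; responsible-vendor training 605 days ago vs limit 540 → not met
9. condition 'offers delivery' does not hold → requirement n/a → met
10. security system test 746 days ago vs limit 730 → not met
Not met: 2, 3, 5, 8, 10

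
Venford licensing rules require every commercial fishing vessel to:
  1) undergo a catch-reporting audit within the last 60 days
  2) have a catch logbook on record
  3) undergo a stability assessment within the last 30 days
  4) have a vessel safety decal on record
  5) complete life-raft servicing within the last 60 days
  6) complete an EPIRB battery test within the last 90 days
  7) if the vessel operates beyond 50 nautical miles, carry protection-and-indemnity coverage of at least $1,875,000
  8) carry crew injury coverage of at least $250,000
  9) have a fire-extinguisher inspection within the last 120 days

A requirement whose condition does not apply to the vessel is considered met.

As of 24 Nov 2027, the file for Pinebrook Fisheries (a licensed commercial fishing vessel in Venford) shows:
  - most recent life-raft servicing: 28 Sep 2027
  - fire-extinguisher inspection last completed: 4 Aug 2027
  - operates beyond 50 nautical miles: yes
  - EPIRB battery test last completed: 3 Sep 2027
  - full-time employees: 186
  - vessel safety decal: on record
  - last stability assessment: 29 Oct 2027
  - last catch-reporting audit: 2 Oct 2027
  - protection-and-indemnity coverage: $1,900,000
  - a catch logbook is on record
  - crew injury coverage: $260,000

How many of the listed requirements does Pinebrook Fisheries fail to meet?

1. catch-reporting audit 53 days ago vs limit 60 → met
2. catch logbook present → met
3. stability assessment 26 days ago vs limit 30 → met
4. vessel safety decal present → met
5. life-raft servicing 57 days ago vs limit 60 → met
6. EPIRB battery test 82 days ago vs limit 90 → met
7. condition 'operates beyond 50 nautical miles' holds; protection-and-indemnity coverage $1,900,000 ≥ $1,875,000 → met
8. crew injury coverage $260,000 ≥ $250,000 → met
9. fire-extinguisher inspection 112 days ago vs limit 120 → met
Not met: 0 of 9

0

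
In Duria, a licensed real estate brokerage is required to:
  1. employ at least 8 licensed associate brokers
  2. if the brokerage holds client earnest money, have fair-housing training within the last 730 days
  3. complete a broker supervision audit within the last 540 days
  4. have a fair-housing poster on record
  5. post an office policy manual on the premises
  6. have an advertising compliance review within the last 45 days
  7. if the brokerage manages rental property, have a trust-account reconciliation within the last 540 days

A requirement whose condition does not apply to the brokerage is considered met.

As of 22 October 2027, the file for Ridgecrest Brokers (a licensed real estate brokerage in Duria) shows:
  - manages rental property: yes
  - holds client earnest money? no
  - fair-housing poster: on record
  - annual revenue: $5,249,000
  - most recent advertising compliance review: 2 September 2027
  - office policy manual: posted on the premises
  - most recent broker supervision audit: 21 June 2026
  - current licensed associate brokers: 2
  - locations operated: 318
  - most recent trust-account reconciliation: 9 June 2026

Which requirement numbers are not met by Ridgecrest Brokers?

1. licensed associate brokers 2 < 8 → not met
2. condition 'holds client earnest money' does not hold → requirement n/a → met
3. broker supervision audit 488 days ago vs limit 540 → met
4. fair-housing poster present → met
5. office policy manual present → met
6. advertising compliance review 50 days ago vs limit 45 → not met
7. condition 'manages rental property' holds; trust-account reconciliation 500 days ago vs limit 540 → met
Not met: 1, 6

1, 6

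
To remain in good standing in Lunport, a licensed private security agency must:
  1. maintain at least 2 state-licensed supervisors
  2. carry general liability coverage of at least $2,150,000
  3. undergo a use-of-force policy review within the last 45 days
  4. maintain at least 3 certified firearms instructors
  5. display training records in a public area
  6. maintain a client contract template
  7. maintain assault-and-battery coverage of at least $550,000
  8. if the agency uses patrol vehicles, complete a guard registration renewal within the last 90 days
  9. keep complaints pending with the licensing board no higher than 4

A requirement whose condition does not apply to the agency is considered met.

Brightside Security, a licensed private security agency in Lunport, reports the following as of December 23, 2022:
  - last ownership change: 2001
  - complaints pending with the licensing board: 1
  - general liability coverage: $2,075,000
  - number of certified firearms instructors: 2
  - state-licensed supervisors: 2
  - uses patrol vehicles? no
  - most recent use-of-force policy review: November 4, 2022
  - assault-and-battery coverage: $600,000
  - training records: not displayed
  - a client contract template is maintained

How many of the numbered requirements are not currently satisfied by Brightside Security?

4

1. state-licensed supervisors 2 ≥ 2 → met
2. general liability coverage $2,075,000 < $2,150,000 → not met
3. use-of-force policy review 49 days ago vs limit 45 → not met
4. certified firearms instructors 2 < 3 → not met
5. training records absent → not met
6. client contract template present → met
7. assault-and-battery coverage $600,000 ≥ $550,000 → met
8. condition 'uses patrol vehicles' does not hold → requirement n/a → met
9. complaints pending with the licensing board 1 ≤ 4 → met
Not met: 4 of 9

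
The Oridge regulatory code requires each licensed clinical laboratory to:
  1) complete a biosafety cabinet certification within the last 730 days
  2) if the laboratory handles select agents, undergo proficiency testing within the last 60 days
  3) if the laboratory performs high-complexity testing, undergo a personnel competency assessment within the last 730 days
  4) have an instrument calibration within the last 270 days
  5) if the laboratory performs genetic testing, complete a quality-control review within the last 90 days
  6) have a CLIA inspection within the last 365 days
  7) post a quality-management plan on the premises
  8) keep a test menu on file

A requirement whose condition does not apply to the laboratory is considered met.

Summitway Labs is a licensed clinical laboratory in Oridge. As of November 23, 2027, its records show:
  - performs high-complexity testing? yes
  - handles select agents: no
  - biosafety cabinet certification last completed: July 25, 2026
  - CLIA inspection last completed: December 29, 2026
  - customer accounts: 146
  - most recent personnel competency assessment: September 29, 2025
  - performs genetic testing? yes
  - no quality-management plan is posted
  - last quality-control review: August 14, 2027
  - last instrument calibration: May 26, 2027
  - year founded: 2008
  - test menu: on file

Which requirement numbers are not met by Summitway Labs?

3, 5, 7

1. biosafety cabinet certification 486 days ago vs limit 730 → met
2. condition 'handles select agents' does not hold → requirement n/a → met
3. condition 'performs high-complexity testing' holds; personnel competency assessment 785 days ago vs limit 730 → not met
4. instrument calibration 181 days ago vs limit 270 → met
5. condition 'performs genetic testing' holds; quality-control review 101 days ago vs limit 90 → not met
6. CLIA inspection 329 days ago vs limit 365 → met
7. quality-management plan absent → not met
8. test menu present → met
Not met: 3, 5, 7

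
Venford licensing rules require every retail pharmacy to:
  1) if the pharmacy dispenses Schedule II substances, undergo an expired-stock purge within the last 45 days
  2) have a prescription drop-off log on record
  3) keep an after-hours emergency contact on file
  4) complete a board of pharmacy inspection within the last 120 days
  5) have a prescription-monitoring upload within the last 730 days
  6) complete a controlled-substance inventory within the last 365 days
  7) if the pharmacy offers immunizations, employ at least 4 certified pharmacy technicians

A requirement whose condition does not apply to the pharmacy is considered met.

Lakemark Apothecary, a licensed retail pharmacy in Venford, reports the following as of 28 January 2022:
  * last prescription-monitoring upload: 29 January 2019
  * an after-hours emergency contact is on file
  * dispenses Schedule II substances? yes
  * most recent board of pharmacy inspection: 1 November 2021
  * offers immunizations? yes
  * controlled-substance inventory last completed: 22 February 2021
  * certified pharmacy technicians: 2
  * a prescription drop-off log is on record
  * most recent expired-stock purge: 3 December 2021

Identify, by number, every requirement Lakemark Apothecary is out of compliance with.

1, 5, 7

1. condition 'dispenses Schedule II substances' holds; expired-stock purge 56 days ago vs limit 45 → not met
2. prescription drop-off log present → met
3. after-hours emergency contact present → met
4. board of pharmacy inspection 88 days ago vs limit 120 → met
5. prescription-monitoring upload 1095 days ago vs limit 730 → not met
6. controlled-substance inventory 340 days ago vs limit 365 → met
7. condition 'offers immunizations' holds; certified pharmacy technicians 2 < 4 → not met
Not met: 1, 5, 7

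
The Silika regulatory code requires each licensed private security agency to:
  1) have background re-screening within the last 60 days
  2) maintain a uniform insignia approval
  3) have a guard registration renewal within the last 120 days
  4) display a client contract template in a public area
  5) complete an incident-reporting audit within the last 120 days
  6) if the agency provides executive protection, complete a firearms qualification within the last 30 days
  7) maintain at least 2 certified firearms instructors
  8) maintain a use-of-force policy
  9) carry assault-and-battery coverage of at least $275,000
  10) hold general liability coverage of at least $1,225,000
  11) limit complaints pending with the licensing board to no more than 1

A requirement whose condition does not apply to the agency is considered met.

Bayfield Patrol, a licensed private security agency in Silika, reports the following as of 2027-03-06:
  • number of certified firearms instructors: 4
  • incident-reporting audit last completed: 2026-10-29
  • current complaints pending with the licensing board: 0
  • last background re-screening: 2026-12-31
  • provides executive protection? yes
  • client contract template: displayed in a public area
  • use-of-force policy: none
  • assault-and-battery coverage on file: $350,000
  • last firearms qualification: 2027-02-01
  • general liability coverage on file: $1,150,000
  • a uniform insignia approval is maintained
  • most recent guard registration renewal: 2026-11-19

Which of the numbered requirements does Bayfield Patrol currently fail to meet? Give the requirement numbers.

1, 5, 6, 8, 10

1. background re-screening 65 days ago vs limit 60 → not met
2. uniform insignia approval present → met
3. guard registration renewal 107 days ago vs limit 120 → met
4. client contract template present → met
5. incident-reporting audit 128 days ago vs limit 120 → not met
6. condition 'provides executive protection' holds; firearms qualification 33 days ago vs limit 30 → not met
7. certified firearms instructors 4 ≥ 2 → met
8. use-of-force policy absent → not met
9. assault-and-battery coverage $350,000 ≥ $275,000 → met
10. general liability coverage $1,150,000 < $1,225,000 → not met
11. complaints pending with the licensing board 0 ≤ 1 → met
Not met: 1, 5, 6, 8, 10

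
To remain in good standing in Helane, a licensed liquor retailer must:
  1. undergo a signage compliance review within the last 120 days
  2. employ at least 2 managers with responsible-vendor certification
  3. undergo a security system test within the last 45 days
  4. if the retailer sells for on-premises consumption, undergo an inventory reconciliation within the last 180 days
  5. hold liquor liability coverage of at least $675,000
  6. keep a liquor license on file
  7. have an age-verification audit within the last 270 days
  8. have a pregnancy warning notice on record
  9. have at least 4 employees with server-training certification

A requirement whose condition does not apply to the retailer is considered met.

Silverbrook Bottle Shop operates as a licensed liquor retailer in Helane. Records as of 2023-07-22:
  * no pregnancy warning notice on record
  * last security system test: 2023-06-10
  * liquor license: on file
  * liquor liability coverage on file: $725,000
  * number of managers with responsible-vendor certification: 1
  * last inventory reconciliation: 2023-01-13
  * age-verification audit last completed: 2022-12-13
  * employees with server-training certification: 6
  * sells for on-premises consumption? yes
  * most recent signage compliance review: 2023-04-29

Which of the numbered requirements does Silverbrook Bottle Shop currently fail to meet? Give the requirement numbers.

1. signage compliance review 84 days ago vs limit 120 → met
2. managers with responsible-vendor certification 1 < 2 → not met
3. security system test 42 days ago vs limit 45 → met
4. condition 'sells for on-premises consumption' holds; inventory reconciliation 190 days ago vs limit 180 → not met
5. liquor liability coverage $725,000 ≥ $675,000 → met
6. liquor license present → met
7. age-verification audit 221 days ago vs limit 270 → met
8. pregnancy warning notice absent → not met
9. employees with server-training certification 6 ≥ 4 → met
Not met: 2, 4, 8

2, 4, 8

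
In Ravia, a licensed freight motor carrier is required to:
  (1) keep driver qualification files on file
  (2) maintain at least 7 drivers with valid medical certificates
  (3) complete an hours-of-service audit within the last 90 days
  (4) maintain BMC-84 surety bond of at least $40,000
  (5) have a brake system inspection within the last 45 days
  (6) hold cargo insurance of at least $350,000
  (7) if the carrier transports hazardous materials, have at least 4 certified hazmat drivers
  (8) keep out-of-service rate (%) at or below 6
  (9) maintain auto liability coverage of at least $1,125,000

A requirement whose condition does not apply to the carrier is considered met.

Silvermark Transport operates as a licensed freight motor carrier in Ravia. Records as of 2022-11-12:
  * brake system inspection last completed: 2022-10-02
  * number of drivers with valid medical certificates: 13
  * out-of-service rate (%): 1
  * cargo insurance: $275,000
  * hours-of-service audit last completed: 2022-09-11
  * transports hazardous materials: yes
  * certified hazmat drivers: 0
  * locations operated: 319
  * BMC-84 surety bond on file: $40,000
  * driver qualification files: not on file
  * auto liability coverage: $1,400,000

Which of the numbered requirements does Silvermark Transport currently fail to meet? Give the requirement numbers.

1, 6, 7

1. driver qualification files absent → not met
2. drivers with valid medical certificates 13 ≥ 7 → met
3. hours-of-service audit 62 days ago vs limit 90 → met
4. BMC-84 surety bond $40,000 ≥ $40,000 → met
5. brake system inspection 41 days ago vs limit 45 → met
6. cargo insurance $275,000 < $350,000 → not met
7. condition 'transports hazardous materials' holds; certified hazmat drivers 0 < 4 → not met
8. out-of-service rate (%) 1 ≤ 6 → met
9. auto liability coverage $1,400,000 ≥ $1,125,000 → met
Not met: 1, 6, 7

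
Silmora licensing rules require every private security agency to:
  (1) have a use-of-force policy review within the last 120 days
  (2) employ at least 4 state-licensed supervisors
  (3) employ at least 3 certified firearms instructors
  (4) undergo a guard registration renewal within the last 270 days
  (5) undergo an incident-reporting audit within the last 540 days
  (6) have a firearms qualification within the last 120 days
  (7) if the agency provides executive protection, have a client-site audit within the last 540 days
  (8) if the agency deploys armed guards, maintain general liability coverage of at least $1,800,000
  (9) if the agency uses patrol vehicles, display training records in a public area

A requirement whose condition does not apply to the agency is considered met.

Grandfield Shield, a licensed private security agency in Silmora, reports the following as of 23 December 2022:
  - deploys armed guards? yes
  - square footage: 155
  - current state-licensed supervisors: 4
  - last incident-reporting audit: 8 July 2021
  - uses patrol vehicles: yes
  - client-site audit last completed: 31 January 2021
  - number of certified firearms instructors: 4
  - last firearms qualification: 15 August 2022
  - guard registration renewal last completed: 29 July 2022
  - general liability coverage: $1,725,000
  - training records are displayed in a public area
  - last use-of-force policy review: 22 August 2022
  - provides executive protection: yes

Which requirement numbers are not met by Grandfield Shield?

1, 6, 7, 8

1. use-of-force policy review 123 days ago vs limit 120 → not met
2. state-licensed supervisors 4 ≥ 4 → met
3. certified firearms instructors 4 ≥ 3 → met
4. guard registration renewal 147 days ago vs limit 270 → met
5. incident-reporting audit 533 days ago vs limit 540 → met
6. firearms qualification 130 days ago vs limit 120 → not met
7. condition 'provides executive protection' holds; client-site audit 691 days ago vs limit 540 → not met
8. condition 'deploys armed guards' holds; general liability coverage $1,725,000 < $1,800,000 → not met
9. condition 'uses patrol vehicles' holds; training records present → met
Not met: 1, 6, 7, 8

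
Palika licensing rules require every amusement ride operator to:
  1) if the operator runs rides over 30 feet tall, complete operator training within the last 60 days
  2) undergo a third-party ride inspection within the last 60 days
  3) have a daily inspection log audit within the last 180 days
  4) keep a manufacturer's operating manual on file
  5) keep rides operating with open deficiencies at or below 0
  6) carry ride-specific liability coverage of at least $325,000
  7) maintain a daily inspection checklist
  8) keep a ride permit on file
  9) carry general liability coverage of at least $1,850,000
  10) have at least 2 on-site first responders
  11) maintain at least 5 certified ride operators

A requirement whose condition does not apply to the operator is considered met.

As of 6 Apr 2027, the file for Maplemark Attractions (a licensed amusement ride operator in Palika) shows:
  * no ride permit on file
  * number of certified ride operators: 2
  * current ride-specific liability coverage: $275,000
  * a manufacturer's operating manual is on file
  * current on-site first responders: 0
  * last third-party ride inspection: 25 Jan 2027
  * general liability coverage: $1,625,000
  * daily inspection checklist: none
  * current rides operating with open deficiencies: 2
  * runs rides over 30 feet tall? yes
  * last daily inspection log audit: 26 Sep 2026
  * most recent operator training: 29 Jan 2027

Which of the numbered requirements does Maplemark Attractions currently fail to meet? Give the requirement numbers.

1, 2, 3, 5, 6, 7, 8, 9, 10, 11

1. condition 'runs rides over 30 feet tall' holds; operator training 67 days ago vs limit 60 → not met
2. third-party ride inspection 71 days ago vs limit 60 → not met
3. daily inspection log audit 192 days ago vs limit 180 → not met
4. manufacturer's operating manual present → met
5. rides operating with open deficiencies 2 > 0 → not met
6. ride-specific liability coverage $275,000 < $325,000 → not met
7. daily inspection checklist absent → not met
8. ride permit absent → not met
9. general liability coverage $1,625,000 < $1,850,000 → not met
10. on-site first responders 0 < 2 → not met
11. certified ride operators 2 < 5 → not met
Not met: 1, 2, 3, 5, 6, 7, 8, 9, 10, 11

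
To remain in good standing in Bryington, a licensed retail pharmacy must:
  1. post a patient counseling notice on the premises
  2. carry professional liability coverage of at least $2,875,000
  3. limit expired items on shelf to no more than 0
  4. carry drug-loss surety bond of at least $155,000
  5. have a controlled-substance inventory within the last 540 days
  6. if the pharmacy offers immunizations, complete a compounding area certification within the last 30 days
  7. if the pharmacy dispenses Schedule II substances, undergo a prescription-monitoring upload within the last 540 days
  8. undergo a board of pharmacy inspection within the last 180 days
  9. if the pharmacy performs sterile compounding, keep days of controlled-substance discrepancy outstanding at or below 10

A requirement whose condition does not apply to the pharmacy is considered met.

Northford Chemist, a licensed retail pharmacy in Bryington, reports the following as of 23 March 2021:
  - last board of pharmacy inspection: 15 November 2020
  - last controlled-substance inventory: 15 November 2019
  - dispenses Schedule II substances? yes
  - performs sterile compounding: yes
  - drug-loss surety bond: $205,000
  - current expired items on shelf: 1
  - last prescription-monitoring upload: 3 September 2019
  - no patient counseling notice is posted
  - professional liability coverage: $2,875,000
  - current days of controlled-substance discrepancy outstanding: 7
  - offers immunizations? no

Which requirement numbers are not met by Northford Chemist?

1. patient counseling notice absent → not met
2. professional liability coverage $2,875,000 ≥ $2,875,000 → met
3. expired items on shelf 1 > 0 → not met
4. drug-loss surety bond $205,000 ≥ $155,000 → met
5. controlled-substance inventory 494 days ago vs limit 540 → met
6. condition 'offers immunizations' does not hold → requirement n/a → met
7. condition 'dispenses Schedule II substances' holds; prescription-monitoring upload 567 days ago vs limit 540 → not met
8. board of pharmacy inspection 128 days ago vs limit 180 → met
9. condition 'performs sterile compounding' holds; days of controlled-substance discrepancy outstanding 7 ≤ 10 → met
Not met: 1, 3, 7

1, 3, 7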